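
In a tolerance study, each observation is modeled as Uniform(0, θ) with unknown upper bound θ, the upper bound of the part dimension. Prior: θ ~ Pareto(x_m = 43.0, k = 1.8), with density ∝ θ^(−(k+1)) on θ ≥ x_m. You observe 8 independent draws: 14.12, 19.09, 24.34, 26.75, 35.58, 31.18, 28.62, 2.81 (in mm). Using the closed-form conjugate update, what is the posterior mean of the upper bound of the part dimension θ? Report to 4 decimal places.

A Pareto(scale x_m, shape k) prior on the upper bound θ of Uniform(0, θ) is conjugate: posterior is Pareto(max(x_m, max xᵢ), k + n).
Sample maximum = 35.58; prior scale x_m = 43.0 → posterior scale = max = 43.00.
Posterior shape = 1.8 + 8 = 9.8.
E[θ|data] = k·x_m/(k−1) = 9.8·43.00/8.8 = 47.8864.

47.8864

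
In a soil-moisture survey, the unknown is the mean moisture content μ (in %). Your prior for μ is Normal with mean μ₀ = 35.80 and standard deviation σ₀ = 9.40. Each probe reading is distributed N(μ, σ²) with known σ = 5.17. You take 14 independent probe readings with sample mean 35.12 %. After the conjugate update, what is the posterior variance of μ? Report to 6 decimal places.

1.868827

For Normal data with known variance σ², a Normal(μ₀, σ₀²) prior on μ is conjugate. Posterior precision = 1/σ₀² + n/σ²; posterior mean is the precision-weighted average of μ₀ and x̄.
σ₀² = 9.40² = 88.36, σ² = 5.17² = 26.7289; σ² + n·σ₀² = 26.7289 + 14·88.36 = 1263.7689.
Posterior precision = 1/σ₀² + n/σ² = 1/88.36 + 14/26.7289 = (σ² + n·σ₀²)/(σ₀²σ²) = 1263.7689/(88.36·26.7289); posterior variance σₙ² = σ₀²σ²/(σ² + n·σ₀²) = 88.36·26.7289/1263.7689 = 1.868827.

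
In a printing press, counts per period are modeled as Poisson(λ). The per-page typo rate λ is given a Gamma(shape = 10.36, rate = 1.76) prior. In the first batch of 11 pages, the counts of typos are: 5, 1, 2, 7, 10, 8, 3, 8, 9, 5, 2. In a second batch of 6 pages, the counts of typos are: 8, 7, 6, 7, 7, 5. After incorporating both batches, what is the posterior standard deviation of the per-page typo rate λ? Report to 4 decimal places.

0.5600

With a Gamma(shape α, rate β) prior, the Poisson likelihood is conjugate: the posterior is Gamma(α + ΣXᵢ, β + n).
Batch 1: sum of counts S = 60 over n = 11 pages.
After batch 1: Gamma(α+S, β+n) = Gamma(10.36+60, 1.76+11) = Gamma(70.36, 12.76).
Batch 2: sum of counts S = 40 over n = 6 pages.
After batch 2: Gamma(α+S, β+n) = Gamma(70.36+40, 12.76+6) = Gamma(110.36, 18.76).
SD = √α/β = √110.36/18.76 = 0.5600.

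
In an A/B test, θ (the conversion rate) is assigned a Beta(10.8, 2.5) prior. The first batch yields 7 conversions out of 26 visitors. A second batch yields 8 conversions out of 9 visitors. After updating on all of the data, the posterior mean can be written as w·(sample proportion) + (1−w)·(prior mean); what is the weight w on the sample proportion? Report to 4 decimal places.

0.7246

The Beta prior is conjugate to a Binomial/Bernoulli likelihood; the update adds successes to α and failures to β.
Total number of visitors: n = 26 + 9 = 35.
Posterior mean = (α₀+k)/(α₀+β₀+n) = [n/(α₀+β₀+n)]·(k/n) + [(α₀+β₀)/(α₀+β₀+n)]·α₀/(α₀+β₀), so only n and the prior enter the weight.
The weight on the data is w = n/(α₀+β₀+n) = 35/(10.8+2.5+35) = 35/48.3 = 0.7246.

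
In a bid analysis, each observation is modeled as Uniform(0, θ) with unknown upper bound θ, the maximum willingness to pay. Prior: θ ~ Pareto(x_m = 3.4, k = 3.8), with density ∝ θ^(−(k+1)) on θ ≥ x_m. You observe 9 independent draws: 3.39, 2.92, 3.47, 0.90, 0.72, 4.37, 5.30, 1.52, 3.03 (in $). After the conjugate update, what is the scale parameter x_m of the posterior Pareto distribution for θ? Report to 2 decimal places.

5.30

A Pareto(scale x_m, shape k) prior on the upper bound θ of Uniform(0, θ) is conjugate: posterior is Pareto(max(x_m, max xᵢ), k + n).
Sample maximum = 5.30; prior scale x_m = 3.4 → posterior scale = max = 5.30.
Posterior shape = 3.8 + 9 = 12.8.
Posterior scale x_m = 5.30.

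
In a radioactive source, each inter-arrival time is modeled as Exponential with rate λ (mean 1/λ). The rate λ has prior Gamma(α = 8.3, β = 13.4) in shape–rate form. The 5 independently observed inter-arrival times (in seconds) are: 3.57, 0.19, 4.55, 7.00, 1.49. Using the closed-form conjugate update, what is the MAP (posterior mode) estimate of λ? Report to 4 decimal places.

With a Gamma(shape α, rate β) prior on the exponential rate λ, the posterior after n observations with total T = Σxᵢ is Gamma(α+n, β+T).
Sum of observations T = 16.80 seconds; n = 5.
Posterior: Gamma(8.3+5, 13.4+16.80) = Gamma(13.3, 30.20).
Mode = (α−1)/β = 0.4073.

0.4073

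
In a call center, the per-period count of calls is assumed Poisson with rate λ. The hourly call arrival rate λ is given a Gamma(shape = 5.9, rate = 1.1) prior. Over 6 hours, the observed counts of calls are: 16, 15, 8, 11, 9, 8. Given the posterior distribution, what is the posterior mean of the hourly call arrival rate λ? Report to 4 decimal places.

With a Gamma(shape α, rate β) prior, the Poisson likelihood is conjugate: the posterior is Gamma(α + ΣXᵢ, β + n).
Sum of counts S = 67 over n = 6 hours.
Posterior: Gamma(α+S, β+n) = Gamma(5.9+67, 1.1+6) = Gamma(72.9, 7.1).
Posterior mean = α/β = 72.9/7.1 = 10.2676.

10.2676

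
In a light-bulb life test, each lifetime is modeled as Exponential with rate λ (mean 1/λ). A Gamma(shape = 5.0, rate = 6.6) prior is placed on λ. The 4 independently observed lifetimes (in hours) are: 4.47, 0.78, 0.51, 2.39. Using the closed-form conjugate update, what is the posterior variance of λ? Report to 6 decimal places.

0.041367

With a Gamma(shape α, rate β) prior on the exponential rate λ, the posterior after n observations with total T = Σxᵢ is Gamma(α+n, β+T).
Sum of observations T = 8.15 hours; n = 4.
Posterior: Gamma(5.0+4, 6.6+8.15) = Gamma(9.0, 14.75).
Var = α/β² = 0.041367.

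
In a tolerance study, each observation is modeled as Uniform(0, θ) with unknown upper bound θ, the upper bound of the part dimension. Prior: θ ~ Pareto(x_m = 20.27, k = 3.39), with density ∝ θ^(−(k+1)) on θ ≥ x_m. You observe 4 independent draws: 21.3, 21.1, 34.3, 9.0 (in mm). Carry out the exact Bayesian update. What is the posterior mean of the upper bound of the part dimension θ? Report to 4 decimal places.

39.6678

A Pareto(scale x_m, shape k) prior on the upper bound θ of Uniform(0, θ) is conjugate: posterior is Pareto(max(x_m, max xᵢ), k + n).
Sample maximum = 34.3; prior scale x_m = 20.27 → posterior scale = max = 34.30.
Posterior shape = 3.39 + 4 = 7.39.
E[θ|data] = k·x_m/(k−1) = 7.39·34.30/6.39 = 39.6678.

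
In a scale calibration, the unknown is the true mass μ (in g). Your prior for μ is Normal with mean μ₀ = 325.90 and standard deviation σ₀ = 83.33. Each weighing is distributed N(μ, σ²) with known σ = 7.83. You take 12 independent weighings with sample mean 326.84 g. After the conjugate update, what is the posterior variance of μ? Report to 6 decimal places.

For Normal data with known variance σ², a Normal(μ₀, σ₀²) prior on μ is conjugate. Posterior precision = 1/σ₀² + n/σ²; posterior mean is the precision-weighted average of μ₀ and x̄.
σ₀² = 83.33² = 6943.8889, σ² = 7.83² = 61.3089; σ² + n·σ₀² = 61.3089 + 12·6943.8889 = 83387.9757.
Posterior precision = 1/σ₀² + n/σ² = 1/6943.8889 + 12/61.3089 = (σ² + n·σ₀²)/(σ₀²σ²) = 83387.9757/(6943.8889·61.3089); posterior variance σₙ² = σ₀²σ²/(σ² + n·σ₀²) = 6943.8889·61.3089/83387.9757 = 5.105319.

5.105319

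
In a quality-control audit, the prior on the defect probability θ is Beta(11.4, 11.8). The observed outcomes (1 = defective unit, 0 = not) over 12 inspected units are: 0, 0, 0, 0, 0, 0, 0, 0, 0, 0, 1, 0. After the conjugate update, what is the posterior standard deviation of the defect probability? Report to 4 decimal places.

0.0794

The Beta prior is conjugate to a Binomial/Bernoulli likelihood; the update adds successes to α and failures to β.
Posterior: Beta(α+k, β+n−k) = Beta(11.4+1, 11.8+11) = Beta(12.4, 22.8).
Var = αβ/((α+β)²(α+β+1)) = 12.4·22.8/(35.2²·36.2) = 0.00630322; SD = √0.00630322 = 0.0794.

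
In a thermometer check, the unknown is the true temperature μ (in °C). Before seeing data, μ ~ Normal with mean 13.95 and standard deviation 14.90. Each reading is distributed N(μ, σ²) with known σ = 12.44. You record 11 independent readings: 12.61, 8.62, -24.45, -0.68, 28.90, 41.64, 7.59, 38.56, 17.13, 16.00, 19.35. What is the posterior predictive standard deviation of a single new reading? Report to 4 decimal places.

12.9609

For Normal data with known variance σ², a Normal(μ₀, σ₀²) prior on μ is conjugate. Posterior precision = 1/σ₀² + n/σ²; posterior mean is the precision-weighted average of μ₀ and x̄.
σ₀² = 14.90² = 222.01, σ² = 12.44² = 154.7536; σ² + n·σ₀² = 154.7536 + 11·222.01 = 2596.8636.
Posterior precision = 1/σ₀² + n/σ² = 1/222.01 + 11/154.7536 = (σ² + n·σ₀²)/(σ₀²σ²) = 2596.8636/(222.01·154.7536); posterior variance σₙ² = σ₀²σ²/(σ² + n·σ₀²) = 222.01·154.7536/2596.8636 = 13.230131.
Predictive variance for one new observation = σₙ² + σ² = 222.01·154.7536/2596.8636 + 154.7536 = σ²·(σ₀² + 2596.8636)/2596.8636 = 154.7536·2818.8736/2596.8636 = 167.983731; SD = √(154.7536·2818.8736/2596.8636) = 12.9609.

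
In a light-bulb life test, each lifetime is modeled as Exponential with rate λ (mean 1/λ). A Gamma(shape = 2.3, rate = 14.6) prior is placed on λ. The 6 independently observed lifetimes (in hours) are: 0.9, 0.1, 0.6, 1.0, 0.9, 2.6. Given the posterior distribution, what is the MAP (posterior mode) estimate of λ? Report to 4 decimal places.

With a Gamma(shape α, rate β) prior on the exponential rate λ, the posterior after n observations with total T = Σxᵢ is Gamma(α+n, β+T).
Sum of observations T = 6.1 hours; n = 6.
Posterior: Gamma(2.3+6, 14.6+6.1) = Gamma(8.3, 20.7).
Mode = (α−1)/β = 0.3527.

0.3527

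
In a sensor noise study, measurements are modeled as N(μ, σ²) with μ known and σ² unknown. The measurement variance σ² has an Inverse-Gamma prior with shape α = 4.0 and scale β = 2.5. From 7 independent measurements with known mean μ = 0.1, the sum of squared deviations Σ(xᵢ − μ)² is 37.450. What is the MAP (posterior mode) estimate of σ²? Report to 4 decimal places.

2.4971

With known mean μ and an Inverse-Gamma(α, β) prior on σ², the Normal likelihood is conjugate: posterior is Inv-Gamma(α + n/2, β + Σ(xᵢ−μ)²/2).
Posterior: Inv-Gamma(4.0 + 7/2, 2.5 + 37.450/2) = Inv-Gamma(7.50, 21.2250).
Mode = β/(α+1) = 21.2250/8.50 = 2.4971.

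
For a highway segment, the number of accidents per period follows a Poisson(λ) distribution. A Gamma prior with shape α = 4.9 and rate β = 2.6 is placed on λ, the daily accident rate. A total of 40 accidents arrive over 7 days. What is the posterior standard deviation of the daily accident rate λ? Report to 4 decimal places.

With a Gamma(shape α, rate β) prior, the Poisson likelihood is conjugate: the posterior is Gamma(α + ΣXᵢ, β + n).
Posterior: Gamma(α+S, β+n) = Gamma(4.9+40, 2.6+7) = Gamma(44.9, 9.6).
SD = √α/β = √44.9/9.6 = 0.6980.

0.6980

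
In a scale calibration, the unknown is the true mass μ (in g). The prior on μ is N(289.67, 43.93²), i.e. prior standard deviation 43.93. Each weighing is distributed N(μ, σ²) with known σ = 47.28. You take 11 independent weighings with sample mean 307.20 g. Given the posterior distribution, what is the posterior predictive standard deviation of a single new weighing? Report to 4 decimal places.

For Normal data with known variance σ², a Normal(μ₀, σ₀²) prior on μ is conjugate. Posterior precision = 1/σ₀² + n/σ²; posterior mean is the precision-weighted average of μ₀ and x̄.
σ₀² = 43.93² = 1929.8449, σ² = 47.28² = 2235.3984; σ² + n·σ₀² = 2235.3984 + 11·1929.8449 = 23463.6923.
Posterior precision = 1/σ₀² + n/σ² = 1/1929.8449 + 11/2235.3984 = (σ² + n·σ₀²)/(σ₀²σ²) = 23463.6923/(1929.8449·2235.3984); posterior variance σₙ² = σ₀²σ²/(σ² + n·σ₀²) = 1929.8449·2235.3984/23463.6923 = 183.857346.
Predictive variance for one new observation = σₙ² + σ² = 1929.8449·2235.3984/23463.6923 + 2235.3984 = σ²·(σ₀² + 23463.6923)/23463.6923 = 2235.3984·25393.5372/23463.6923 = 2419.255746; SD = √(2235.3984·25393.5372/23463.6923) = 49.1859.

49.1859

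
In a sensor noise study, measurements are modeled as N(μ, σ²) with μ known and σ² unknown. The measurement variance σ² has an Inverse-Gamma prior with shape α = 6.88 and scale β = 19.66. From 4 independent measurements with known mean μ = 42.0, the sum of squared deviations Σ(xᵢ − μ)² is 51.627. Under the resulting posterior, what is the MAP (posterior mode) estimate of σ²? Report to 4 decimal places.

With known mean μ and an Inverse-Gamma(α, β) prior on σ², the Normal likelihood is conjugate: posterior is Inv-Gamma(α + n/2, β + Σ(xᵢ−μ)²/2).
Posterior: Inv-Gamma(6.88 + 4/2, 19.66 + 51.627/2) = Inv-Gamma(8.88, 45.4735).
Mode = β/(α+1) = 45.4735/9.88 = 4.6026.

4.6026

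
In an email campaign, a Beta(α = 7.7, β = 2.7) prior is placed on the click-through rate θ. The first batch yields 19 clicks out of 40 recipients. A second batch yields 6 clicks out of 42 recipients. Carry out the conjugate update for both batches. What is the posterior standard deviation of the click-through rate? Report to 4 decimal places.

The Beta prior is conjugate to a Binomial/Bernoulli likelihood; the update adds successes to α and failures to β.
After batch 1: Beta(7.7+19, 2.7+21) = Beta(26.7, 23.7).
After batch 2: Beta(26.7+6, 23.7+36) = Beta(32.7, 59.7).
Var = αβ/((α+β)²(α+β+1)) = 32.7·59.7/(92.4²·93.4) = 0.00244811; SD = √0.00244811 = 0.0495.

0.0495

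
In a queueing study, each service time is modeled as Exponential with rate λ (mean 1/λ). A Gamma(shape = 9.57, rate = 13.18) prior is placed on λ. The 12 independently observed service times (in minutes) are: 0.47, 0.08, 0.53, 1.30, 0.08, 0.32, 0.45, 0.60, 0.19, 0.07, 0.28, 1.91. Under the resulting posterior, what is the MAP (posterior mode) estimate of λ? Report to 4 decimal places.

With a Gamma(shape α, rate β) prior on the exponential rate λ, the posterior after n observations with total T = Σxᵢ is Gamma(α+n, β+T).
Sum of observations T = 6.28 minutes; n = 12.
Posterior: Gamma(9.57+12, 13.18+6.28) = Gamma(21.57, 19.46).
Mode = (α−1)/β = 1.0570.

1.0570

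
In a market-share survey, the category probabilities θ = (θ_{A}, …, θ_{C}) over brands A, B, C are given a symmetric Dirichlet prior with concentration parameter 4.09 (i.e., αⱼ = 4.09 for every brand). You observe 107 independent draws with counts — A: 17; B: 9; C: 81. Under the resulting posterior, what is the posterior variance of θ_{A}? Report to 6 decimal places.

0.001210

The Dirichlet prior is conjugate to the Multinomial likelihood: each posterior αⱼ = prior αⱼ + observed count nⱼ.
Posterior concentration: (21.09, 13.09, 85.09), total = 119.27.
Var[θ_j] = α_j(Σα−α_j)/((Σα)²(Σα+1)) = 21.09·98.18/(119.27²·120.27) = 0.001210.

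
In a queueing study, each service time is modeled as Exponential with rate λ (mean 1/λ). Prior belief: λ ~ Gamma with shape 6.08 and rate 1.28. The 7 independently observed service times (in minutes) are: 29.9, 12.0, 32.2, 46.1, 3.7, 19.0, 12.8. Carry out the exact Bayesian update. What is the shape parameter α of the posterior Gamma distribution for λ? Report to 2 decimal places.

13.08

With a Gamma(shape α, rate β) prior on the exponential rate λ, the posterior after n observations with total T = Σxᵢ is Gamma(α+n, β+T).
Sum of observations T = 155.7 minutes; n = 7.
Posterior: Gamma(6.08+7, 1.28+155.7) = Gamma(13.08, 156.98).
Posterior α = 13.08.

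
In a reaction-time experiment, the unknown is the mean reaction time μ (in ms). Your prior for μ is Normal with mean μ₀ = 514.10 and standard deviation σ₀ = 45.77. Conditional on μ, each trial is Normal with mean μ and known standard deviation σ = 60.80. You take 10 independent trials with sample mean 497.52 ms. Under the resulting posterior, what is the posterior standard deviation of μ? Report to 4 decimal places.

For Normal data with known variance σ², a Normal(μ₀, σ₀²) prior on μ is conjugate. Posterior precision = 1/σ₀² + n/σ²; posterior mean is the precision-weighted average of μ₀ and x̄.
σ₀² = 45.77² = 2094.8929, σ² = 60.80² = 3696.64; σ² + n·σ₀² = 3696.64 + 10·2094.8929 = 24645.569.
Posterior precision = 1/σ₀² + n/σ² = 1/2094.8929 + 10/3696.64 = (σ² + n·σ₀²)/(σ₀²σ²) = 24645.569/(2094.8929·3696.64); posterior variance σₙ² = σ₀²σ²/(σ² + n·σ₀²) = 2094.8929·3696.64/24645.569 = 314.217330.
Posterior SD = √σₙ² = √(2094.8929·3696.64/24645.569) = 17.7262.

17.7262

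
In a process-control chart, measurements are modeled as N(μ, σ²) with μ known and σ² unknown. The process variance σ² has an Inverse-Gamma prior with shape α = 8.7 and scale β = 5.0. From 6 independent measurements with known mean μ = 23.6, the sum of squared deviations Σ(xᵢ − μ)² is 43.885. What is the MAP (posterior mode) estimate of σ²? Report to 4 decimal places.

2.1215

With known mean μ and an Inverse-Gamma(α, β) prior on σ², the Normal likelihood is conjugate: posterior is Inv-Gamma(α + n/2, β + Σ(xᵢ−μ)²/2).
Posterior: Inv-Gamma(8.7 + 6/2, 5.0 + 43.885/2) = Inv-Gamma(11.70, 26.9425).
Mode = β/(α+1) = 26.9425/12.70 = 2.1215.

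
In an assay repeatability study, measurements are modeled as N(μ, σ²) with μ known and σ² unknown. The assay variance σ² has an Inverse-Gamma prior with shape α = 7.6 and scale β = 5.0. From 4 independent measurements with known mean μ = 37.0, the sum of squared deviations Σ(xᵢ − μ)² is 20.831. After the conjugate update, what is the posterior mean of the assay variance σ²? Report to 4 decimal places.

With known mean μ and an Inverse-Gamma(α, β) prior on σ², the Normal likelihood is conjugate: posterior is Inv-Gamma(α + n/2, β + Σ(xᵢ−μ)²/2).
Posterior: Inv-Gamma(7.6 + 4/2, 5.0 + 20.831/2) = Inv-Gamma(9.60, 15.4155).
E[σ²|data] = β/(α−1) = 15.4155/8.60 = 1.7925.

1.7925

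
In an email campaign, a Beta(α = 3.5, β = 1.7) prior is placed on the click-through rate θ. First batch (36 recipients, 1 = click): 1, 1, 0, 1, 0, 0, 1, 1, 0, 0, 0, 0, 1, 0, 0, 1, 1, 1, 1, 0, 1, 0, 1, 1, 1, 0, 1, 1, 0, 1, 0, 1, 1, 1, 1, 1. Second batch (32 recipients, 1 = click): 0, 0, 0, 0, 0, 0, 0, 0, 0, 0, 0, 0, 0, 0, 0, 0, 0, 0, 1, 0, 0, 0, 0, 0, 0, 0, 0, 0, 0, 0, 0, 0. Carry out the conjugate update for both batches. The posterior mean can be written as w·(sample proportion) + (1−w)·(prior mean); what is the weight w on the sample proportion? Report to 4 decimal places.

0.9290

The Beta prior is conjugate to a Binomial/Bernoulli likelihood; the update adds successes to α and failures to β.
Total number of recipients: n = 36 + 32 = 68.
Posterior mean = (α₀+k)/(α₀+β₀+n) = [n/(α₀+β₀+n)]·(k/n) + [(α₀+β₀)/(α₀+β₀+n)]·α₀/(α₀+β₀), so only n and the prior enter the weight.
The weight on the data is w = n/(α₀+β₀+n) = 68/(3.5+1.7+68) = 68/73.2 = 0.9290.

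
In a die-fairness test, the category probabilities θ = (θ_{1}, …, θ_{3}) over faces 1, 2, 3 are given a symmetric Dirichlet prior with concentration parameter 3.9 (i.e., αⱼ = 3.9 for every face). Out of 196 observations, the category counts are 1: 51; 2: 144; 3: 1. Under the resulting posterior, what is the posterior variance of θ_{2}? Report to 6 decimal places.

0.000982

The Dirichlet prior is conjugate to the Multinomial likelihood: each posterior αⱼ = prior αⱼ + observed count nⱼ.
Posterior concentration: (54.9, 147.9, 4.9), total = 207.7.
Var[θ_j] = α_j(Σα−α_j)/((Σα)²(Σα+1)) = 147.9·59.8/(207.7²·208.7) = 0.000982.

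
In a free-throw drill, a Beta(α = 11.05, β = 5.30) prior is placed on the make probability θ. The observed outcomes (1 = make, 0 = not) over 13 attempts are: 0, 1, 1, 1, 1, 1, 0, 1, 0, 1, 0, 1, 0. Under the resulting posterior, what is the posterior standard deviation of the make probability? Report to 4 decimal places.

0.0866

The Beta prior is conjugate to a Binomial/Bernoulli likelihood; the update adds successes to α and failures to β.
Posterior: Beta(α+k, β+n−k) = Beta(11.05+8, 5.30+5) = Beta(19.05, 10.30).
Var = αβ/((α+β)²(α+β+1)) = 19.05·10.30/(29.35²·30.35) = 0.00750511; SD = √0.00750511 = 0.0866.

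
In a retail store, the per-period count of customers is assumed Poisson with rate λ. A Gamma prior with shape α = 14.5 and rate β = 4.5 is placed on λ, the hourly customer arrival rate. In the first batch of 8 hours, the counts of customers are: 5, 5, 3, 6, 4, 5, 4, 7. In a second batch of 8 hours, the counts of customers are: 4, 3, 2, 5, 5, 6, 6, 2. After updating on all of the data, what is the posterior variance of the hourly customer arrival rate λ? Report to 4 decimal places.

0.2058

With a Gamma(shape α, rate β) prior, the Poisson likelihood is conjugate: the posterior is Gamma(α + ΣXᵢ, β + n).
Batch 1: sum of counts S = 39 over n = 8 hours.
After batch 1: Gamma(α+S, β+n) = Gamma(14.5+39, 4.5+8) = Gamma(53.5, 12.5).
Batch 2: sum of counts S = 33 over n = 8 hours.
After batch 2: Gamma(α+S, β+n) = Gamma(53.5+33, 12.5+8) = Gamma(86.5, 20.5).
Var = α/β² = 86.5/20.5² = 0.2058.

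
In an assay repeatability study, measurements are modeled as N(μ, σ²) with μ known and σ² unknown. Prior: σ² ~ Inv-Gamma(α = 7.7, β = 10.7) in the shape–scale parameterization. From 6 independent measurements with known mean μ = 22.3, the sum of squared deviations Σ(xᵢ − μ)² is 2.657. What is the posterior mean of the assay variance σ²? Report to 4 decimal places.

1.2401

With known mean μ and an Inverse-Gamma(α, β) prior on σ², the Normal likelihood is conjugate: posterior is Inv-Gamma(α + n/2, β + Σ(xᵢ−μ)²/2).
Posterior: Inv-Gamma(7.7 + 6/2, 10.7 + 2.657/2) = Inv-Gamma(10.70, 12.0285).
E[σ²|data] = β/(α−1) = 12.0285/9.70 = 1.2401.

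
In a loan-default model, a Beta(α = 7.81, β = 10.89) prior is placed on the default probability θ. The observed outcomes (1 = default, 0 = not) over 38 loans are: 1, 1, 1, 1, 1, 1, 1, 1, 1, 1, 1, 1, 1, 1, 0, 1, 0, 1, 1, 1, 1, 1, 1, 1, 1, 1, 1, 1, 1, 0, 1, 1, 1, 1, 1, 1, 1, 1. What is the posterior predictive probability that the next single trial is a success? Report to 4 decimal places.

The Beta prior is conjugate to a Binomial/Bernoulli likelihood; the update adds successes to α and failures to β.
Posterior: Beta(α+k, β+n−k) = Beta(7.81+35, 10.89+3) = Beta(42.81, 13.89).
For a single future Bernoulli trial, P(success | data) = α/(α+β) = 0.7550.

0.7550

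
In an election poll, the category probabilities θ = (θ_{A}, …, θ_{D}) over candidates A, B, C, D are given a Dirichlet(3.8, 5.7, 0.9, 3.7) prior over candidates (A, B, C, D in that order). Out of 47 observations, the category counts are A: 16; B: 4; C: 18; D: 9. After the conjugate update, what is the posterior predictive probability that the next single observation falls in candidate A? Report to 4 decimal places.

The Dirichlet prior is conjugate to the Multinomial likelihood: each posterior αⱼ = prior αⱼ + observed count nⱼ.
Posterior concentration: (19.8, 9.7, 18.9, 12.7), total = 61.1.
P(next = A | data) = α_{A}/Σα = 0.3241.

0.3241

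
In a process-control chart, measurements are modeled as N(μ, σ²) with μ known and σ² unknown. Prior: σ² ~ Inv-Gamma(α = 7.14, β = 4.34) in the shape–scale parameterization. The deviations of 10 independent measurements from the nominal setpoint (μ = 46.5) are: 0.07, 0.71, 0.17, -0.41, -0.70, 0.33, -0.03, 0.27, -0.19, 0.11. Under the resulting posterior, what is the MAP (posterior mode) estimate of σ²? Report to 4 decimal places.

0.3846

With known mean μ and an Inverse-Gamma(α, β) prior on σ², the Normal likelihood is conjugate: posterior is Inv-Gamma(α + n/2, β + Σ(xᵢ−μ)²/2).
Σ(xᵢ−μ)² = (0.07)² + (0.71)² + (0.17)² + (-0.41)² + (-0.70)² + (0.33)² + (-0.03)² + (0.27)² + (-0.19)² + (0.11)² = 1.4269.
Posterior: Inv-Gamma(7.14 + 10/2, 4.34 + 1.4269/2) = Inv-Gamma(12.14, 5.05345).
Mode = β/(α+1) = 5.05345/13.14 = 0.3846.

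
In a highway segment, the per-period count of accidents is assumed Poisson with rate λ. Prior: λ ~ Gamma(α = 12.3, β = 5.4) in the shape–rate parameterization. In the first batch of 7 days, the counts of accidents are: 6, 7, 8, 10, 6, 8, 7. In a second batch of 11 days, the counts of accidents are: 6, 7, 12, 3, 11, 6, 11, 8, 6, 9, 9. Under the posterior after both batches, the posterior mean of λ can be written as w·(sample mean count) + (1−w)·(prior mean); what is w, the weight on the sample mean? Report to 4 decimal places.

0.7692

With a Gamma(shape α, rate β) prior, the Poisson likelihood is conjugate: the posterior is Gamma(α + ΣXᵢ, β + n).
Total number of days: n = 7 + 11 = 18.
Posterior mean = (α₀+S)/(β₀+n) = [n/(β₀+n)]·(S/n) + [β₀/(β₀+n)]·(α₀/β₀), so only n and β₀ enter the weight.
Weight on data w = n/(β₀+n) = 18/(5.4+18) = 18/23.4 = 0.7692.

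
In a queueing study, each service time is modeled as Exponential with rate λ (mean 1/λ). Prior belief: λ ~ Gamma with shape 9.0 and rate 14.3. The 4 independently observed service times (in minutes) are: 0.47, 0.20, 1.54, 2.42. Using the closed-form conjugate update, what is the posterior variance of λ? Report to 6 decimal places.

With a Gamma(shape α, rate β) prior on the exponential rate λ, the posterior after n observations with total T = Σxᵢ is Gamma(α+n, β+T).
Sum of observations T = 4.63 minutes; n = 4.
Posterior: Gamma(9.0+4, 14.3+4.63) = Gamma(13.0, 18.93).
Var = α/β² = 0.036278.

0.036278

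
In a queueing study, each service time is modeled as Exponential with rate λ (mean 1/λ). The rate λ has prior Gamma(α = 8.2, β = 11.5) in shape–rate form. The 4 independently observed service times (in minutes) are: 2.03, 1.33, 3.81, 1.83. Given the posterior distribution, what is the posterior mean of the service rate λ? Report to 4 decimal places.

With a Gamma(shape α, rate β) prior on the exponential rate λ, the posterior after n observations with total T = Σxᵢ is Gamma(α+n, β+T).
Sum of observations T = 9.00 minutes; n = 4.
Posterior: Gamma(8.2+4, 11.5+9.00) = Gamma(12.2, 20.50).
Posterior mean of λ = α/β = 12.2/20.50 = 0.5951.

0.5951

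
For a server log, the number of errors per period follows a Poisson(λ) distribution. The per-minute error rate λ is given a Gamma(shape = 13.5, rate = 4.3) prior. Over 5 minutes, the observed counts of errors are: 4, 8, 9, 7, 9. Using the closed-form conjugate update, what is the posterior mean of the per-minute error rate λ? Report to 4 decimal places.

5.4301

With a Gamma(shape α, rate β) prior, the Poisson likelihood is conjugate: the posterior is Gamma(α + ΣXᵢ, β + n).
Sum of counts S = 37 over n = 5 minutes.
Posterior: Gamma(α+S, β+n) = Gamma(13.5+37, 4.3+5) = Gamma(50.5, 9.3).
Posterior mean = α/β = 50.5/9.3 = 5.4301.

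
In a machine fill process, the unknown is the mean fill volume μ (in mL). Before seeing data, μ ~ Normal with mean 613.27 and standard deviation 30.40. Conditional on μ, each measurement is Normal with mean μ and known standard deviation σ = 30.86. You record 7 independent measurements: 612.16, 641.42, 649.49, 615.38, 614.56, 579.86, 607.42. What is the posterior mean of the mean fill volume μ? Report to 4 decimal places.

616.6820

For Normal data with known variance σ², a Normal(μ₀, σ₀²) prior on μ is conjugate. Posterior precision = 1/σ₀² + n/σ²; posterior mean is the precision-weighted average of μ₀ and x̄.
Σxᵢ = 612.16 + 641.42 + 649.49 + 615.38 + 614.56 + 579.86 + 607.42 = 4320.29, so n·x̄ = 4320.29.
σ₀² = 30.40² = 924.16, σ² = 30.86² = 952.3396; σ² + n·σ₀² = 952.3396 + 7·924.16 = 7421.4596.
Posterior mean = (μ₀/σ₀² + n·x̄/σ²)/(1/σ₀² + n/σ²) = (σ²·μ₀ + σ₀²·n·x̄)/(σ² + n·σ₀²) = (952.3396·613.27 + 924.16·4320.29)/7421.4596 = 4576680.512892/7421.4596 = 616.6820.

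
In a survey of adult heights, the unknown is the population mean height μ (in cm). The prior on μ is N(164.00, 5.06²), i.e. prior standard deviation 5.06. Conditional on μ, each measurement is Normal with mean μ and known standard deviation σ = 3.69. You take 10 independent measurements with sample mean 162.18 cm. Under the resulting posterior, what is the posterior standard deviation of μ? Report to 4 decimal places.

1.1370

For Normal data with known variance σ², a Normal(μ₀, σ₀²) prior on μ is conjugate. Posterior precision = 1/σ₀² + n/σ²; posterior mean is the precision-weighted average of μ₀ and x̄.
σ₀² = 5.06² = 25.6036, σ² = 3.69² = 13.6161; σ² + n·σ₀² = 13.6161 + 10·25.6036 = 269.6521.
Posterior precision = 1/σ₀² + n/σ² = 1/25.6036 + 10/13.6161 = (σ² + n·σ₀²)/(σ₀²σ²) = 269.6521/(25.6036·13.6161); posterior variance σₙ² = σ₀²σ²/(σ² + n·σ₀²) = 25.6036·13.6161/269.6521 = 1.292855.
Posterior SD = √σₙ² = √(25.6036·13.6161/269.6521) = 1.1370.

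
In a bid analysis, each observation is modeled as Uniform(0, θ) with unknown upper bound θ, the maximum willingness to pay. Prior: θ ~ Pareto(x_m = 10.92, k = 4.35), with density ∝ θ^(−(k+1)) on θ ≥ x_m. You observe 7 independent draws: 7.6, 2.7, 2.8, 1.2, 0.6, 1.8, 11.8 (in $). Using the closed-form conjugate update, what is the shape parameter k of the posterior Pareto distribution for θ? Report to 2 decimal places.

A Pareto(scale x_m, shape k) prior on the upper bound θ of Uniform(0, θ) is conjugate: posterior is Pareto(max(x_m, max xᵢ), k + n).
Sample maximum = 11.8; prior scale x_m = 10.92 → posterior scale = max = 11.80.
Posterior shape = 4.35 + 7 = 11.35.
Posterior shape k = 11.35.

11.35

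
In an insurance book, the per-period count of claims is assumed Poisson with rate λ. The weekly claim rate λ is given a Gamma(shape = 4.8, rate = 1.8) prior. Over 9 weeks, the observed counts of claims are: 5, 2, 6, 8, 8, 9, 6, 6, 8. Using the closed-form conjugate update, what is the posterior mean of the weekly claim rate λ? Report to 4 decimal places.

5.8148

With a Gamma(shape α, rate β) prior, the Poisson likelihood is conjugate: the posterior is Gamma(α + ΣXᵢ, β + n).
Sum of counts S = 58 over n = 9 weeks.
Posterior: Gamma(α+S, β+n) = Gamma(4.8+58, 1.8+9) = Gamma(62.8, 10.8).
Posterior mean = α/β = 62.8/10.8 = 5.8148.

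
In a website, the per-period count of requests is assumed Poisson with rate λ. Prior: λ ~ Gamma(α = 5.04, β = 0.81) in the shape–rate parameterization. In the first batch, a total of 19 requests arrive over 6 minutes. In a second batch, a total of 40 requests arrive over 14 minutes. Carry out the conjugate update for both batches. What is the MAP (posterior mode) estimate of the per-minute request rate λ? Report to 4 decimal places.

3.0293

With a Gamma(shape α, rate β) prior, the Poisson likelihood is conjugate: the posterior is Gamma(α + ΣXᵢ, β + n).
After batch 1: Gamma(α+S, β+n) = Gamma(5.04+19, 0.81+6) = Gamma(24.04, 6.81).
After batch 2: Gamma(α+S, β+n) = Gamma(24.04+40, 6.81+14) = Gamma(64.04, 20.81).
Mode of Gamma(α,β) for α≥1 is (α−1)/β = 63.04/20.81 = 3.0293.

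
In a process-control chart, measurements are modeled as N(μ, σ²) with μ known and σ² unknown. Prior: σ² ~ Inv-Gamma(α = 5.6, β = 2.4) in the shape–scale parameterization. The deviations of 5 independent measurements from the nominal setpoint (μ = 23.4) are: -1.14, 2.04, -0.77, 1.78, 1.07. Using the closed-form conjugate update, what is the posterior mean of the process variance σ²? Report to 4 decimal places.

With known mean μ and an Inverse-Gamma(α, β) prior on σ², the Normal likelihood is conjugate: posterior is Inv-Gamma(α + n/2, β + Σ(xᵢ−μ)²/2).
Σ(xᵢ−μ)² = (-1.14)² + (2.04)² + (-0.77)² + (1.78)² + (1.07)² = 10.3674.
Posterior: Inv-Gamma(5.6 + 5/2, 2.4 + 10.3674/2) = Inv-Gamma(8.10, 7.58370).
E[σ²|data] = β/(α−1) = 7.58370/7.10 = 1.0681.

1.0681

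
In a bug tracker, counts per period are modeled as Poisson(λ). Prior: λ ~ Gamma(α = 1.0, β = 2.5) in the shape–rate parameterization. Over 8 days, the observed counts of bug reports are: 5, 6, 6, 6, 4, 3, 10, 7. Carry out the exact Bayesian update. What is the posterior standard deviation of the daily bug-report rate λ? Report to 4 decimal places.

With a Gamma(shape α, rate β) prior, the Poisson likelihood is conjugate: the posterior is Gamma(α + ΣXᵢ, β + n).
Sum of counts S = 47 over n = 8 days.
Posterior: Gamma(α+S, β+n) = Gamma(1.0+47, 2.5+8) = Gamma(48.0, 10.5).
SD = √α/β = √48.0/10.5 = 0.6598.

0.6598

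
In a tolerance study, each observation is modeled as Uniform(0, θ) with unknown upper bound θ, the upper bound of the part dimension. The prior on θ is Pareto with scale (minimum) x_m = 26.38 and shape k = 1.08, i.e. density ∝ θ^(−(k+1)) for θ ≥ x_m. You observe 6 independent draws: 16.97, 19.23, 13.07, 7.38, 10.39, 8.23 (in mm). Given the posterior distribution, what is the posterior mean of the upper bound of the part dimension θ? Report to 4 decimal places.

30.7188

A Pareto(scale x_m, shape k) prior on the upper bound θ of Uniform(0, θ) is conjugate: posterior is Pareto(max(x_m, max xᵢ), k + n).
Sample maximum = 19.23; prior scale x_m = 26.38 → posterior scale = max = 26.38.
Posterior shape = 1.08 + 6 = 7.08.
E[θ|data] = k·x_m/(k−1) = 7.08·26.38/6.08 = 30.7188.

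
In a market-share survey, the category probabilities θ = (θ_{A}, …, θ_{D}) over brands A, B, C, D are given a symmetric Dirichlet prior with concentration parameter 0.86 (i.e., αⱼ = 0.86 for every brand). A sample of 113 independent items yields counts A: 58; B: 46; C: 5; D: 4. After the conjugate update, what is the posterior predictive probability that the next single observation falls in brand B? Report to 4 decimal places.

The Dirichlet prior is conjugate to the Multinomial likelihood: each posterior αⱼ = prior αⱼ + observed count nⱼ.
Posterior concentration: (58.86, 46.86, 5.86, 4.86), total = 116.44.
P(next = B | data) = α_{B}/Σα = 0.4024.

0.4024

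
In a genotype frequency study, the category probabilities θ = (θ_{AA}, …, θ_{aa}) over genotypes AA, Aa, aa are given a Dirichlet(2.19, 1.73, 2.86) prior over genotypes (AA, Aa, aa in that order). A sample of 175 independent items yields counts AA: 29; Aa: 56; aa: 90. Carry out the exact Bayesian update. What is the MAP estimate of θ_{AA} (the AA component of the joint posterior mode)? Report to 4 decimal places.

0.1689

The Dirichlet prior is conjugate to the Multinomial likelihood: each posterior αⱼ = prior αⱼ + observed count nⱼ.
Posterior concentration: (31.19, 57.73, 92.86), total = 181.78.
Joint mode component: (α_{AA}−1)/(Σα−K) = 30.19/178.78 = 0.1689.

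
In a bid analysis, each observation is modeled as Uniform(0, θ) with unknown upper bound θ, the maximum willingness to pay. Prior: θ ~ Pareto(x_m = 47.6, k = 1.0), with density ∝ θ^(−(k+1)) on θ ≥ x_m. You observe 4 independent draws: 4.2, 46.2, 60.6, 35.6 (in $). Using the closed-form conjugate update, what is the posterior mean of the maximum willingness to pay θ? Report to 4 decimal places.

A Pareto(scale x_m, shape k) prior on the upper bound θ of Uniform(0, θ) is conjugate: posterior is Pareto(max(x_m, max xᵢ), k + n).
Sample maximum = 60.6; prior scale x_m = 47.6 → posterior scale = max = 60.6.
Posterior shape = 1.0 + 4 = 5.0.
E[θ|data] = k·x_m/(k−1) = 5.0·60.6/4.0 = 75.7500.

75.7500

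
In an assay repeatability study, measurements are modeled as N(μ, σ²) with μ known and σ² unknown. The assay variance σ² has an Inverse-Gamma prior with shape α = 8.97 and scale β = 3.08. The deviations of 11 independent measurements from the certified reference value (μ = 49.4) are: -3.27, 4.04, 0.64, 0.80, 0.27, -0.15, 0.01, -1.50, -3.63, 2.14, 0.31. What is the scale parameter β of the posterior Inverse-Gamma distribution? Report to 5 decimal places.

27.21110

With known mean μ and an Inverse-Gamma(α, β) prior on σ², the Normal likelihood is conjugate: posterior is Inv-Gamma(α + n/2, β + Σ(xᵢ−μ)²/2).
Σ(xᵢ−μ)² = (-3.27)² + (4.04)² + (0.64)² + (0.80)² + (0.27)² + (-0.15)² + (0.01)² + (-1.50)² + (-3.63)² + (2.14)² + (0.31)² = 48.2622.
Posterior: Inv-Gamma(8.97 + 11/2, 3.08 + 48.2622/2) = Inv-Gamma(14.47, 27.21110).
Posterior β = 27.21110.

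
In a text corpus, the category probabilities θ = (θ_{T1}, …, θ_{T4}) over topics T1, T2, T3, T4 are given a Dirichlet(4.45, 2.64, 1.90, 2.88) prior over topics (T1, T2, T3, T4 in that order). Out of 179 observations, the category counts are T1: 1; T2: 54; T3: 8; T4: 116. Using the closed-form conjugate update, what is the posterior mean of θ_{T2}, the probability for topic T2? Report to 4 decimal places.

0.2967

The Dirichlet prior is conjugate to the Multinomial likelihood: each posterior αⱼ = prior αⱼ + observed count nⱼ.
Posterior concentration: (5.45, 56.64, 9.90, 118.88), total = 190.87.
E[θ_{T2}|data] = α_{T2}/Σα = 56.64/190.87 = 0.2967.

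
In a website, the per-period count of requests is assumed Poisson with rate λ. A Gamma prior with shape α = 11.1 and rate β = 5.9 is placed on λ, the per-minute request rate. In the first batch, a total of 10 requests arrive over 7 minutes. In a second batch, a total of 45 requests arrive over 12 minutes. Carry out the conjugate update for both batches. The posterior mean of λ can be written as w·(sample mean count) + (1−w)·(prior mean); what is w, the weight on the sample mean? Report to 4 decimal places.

With a Gamma(shape α, rate β) prior, the Poisson likelihood is conjugate: the posterior is Gamma(α + ΣXᵢ, β + n).
Total number of minutes: n = 7 + 12 = 19.
Posterior mean = (α₀+S)/(β₀+n) = [n/(β₀+n)]·(S/n) + [β₀/(β₀+n)]·(α₀/β₀), so only n and β₀ enter the weight.
Weight on data w = n/(β₀+n) = 19/(5.9+19) = 19/24.9 = 0.7631.

0.7631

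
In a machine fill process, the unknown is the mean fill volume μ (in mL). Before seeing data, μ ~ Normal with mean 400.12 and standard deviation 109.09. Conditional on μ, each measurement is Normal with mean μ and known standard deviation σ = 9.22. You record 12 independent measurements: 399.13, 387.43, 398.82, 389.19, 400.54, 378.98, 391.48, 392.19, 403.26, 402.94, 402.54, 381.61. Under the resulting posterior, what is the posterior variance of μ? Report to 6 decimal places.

For Normal data with known variance σ², a Normal(μ₀, σ₀²) prior on μ is conjugate. Posterior precision = 1/σ₀² + n/σ²; posterior mean is the precision-weighted average of μ₀ and x̄.
σ₀² = 109.09² = 11900.6281, σ² = 9.22² = 85.0084; σ² + n·σ₀² = 85.0084 + 12·11900.6281 = 142892.5456.
Posterior precision = 1/σ₀² + n/σ² = 1/11900.6281 + 12/85.0084 = (σ² + n·σ₀²)/(σ₀²σ²) = 142892.5456/(11900.6281·85.0084); posterior variance σₙ² = σ₀²σ²/(σ² + n·σ₀²) = 11900.6281·85.0084/142892.5456 = 7.079819.

7.079819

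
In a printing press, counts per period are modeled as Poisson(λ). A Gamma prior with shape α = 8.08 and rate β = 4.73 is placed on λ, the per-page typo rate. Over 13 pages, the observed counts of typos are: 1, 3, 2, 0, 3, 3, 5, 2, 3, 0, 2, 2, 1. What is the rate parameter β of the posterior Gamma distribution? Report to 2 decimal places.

17.73

With a Gamma(shape α, rate β) prior, the Poisson likelihood is conjugate: the posterior is Gamma(α + ΣXᵢ, β + n).
Sum of counts S = 27 over n = 13 pages.
Posterior: Gamma(α+S, β+n) = Gamma(8.08+27, 4.73+13) = Gamma(35.08, 17.73).
Posterior β = 17.73.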